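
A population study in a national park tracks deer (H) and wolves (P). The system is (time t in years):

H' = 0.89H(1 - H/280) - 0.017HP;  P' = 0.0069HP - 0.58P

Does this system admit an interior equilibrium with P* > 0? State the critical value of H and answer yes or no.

The predator equation gives dP/dt > 0 only when H > 0.58/0.0069 = 84.1.
Without the predator, H → K = 280. Since 280 > 84.1, the predator can invade and persist.

Threshold H = 84.1; K > 84.1, so yes, the predator persists.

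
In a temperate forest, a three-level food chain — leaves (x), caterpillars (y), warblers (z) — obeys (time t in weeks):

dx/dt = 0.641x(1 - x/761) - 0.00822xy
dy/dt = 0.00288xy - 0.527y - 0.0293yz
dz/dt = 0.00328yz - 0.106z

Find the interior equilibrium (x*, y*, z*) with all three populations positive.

From dz/dt = 0: 0.00328y* = 0.106, so y* = 32.3.
From dx/dt = 0: 0.641(1 - x*/761) = 0.00822·32.3, giving x* = 761·(1 - 0.414) = 446.
From dy/dt = 0: 0.00288·446 - 0.527 = 0.0293z*, so z* = 0.756/0.0293 = 25.8.

x* ≈ 446, y* ≈ 32.3, z* ≈ 25.8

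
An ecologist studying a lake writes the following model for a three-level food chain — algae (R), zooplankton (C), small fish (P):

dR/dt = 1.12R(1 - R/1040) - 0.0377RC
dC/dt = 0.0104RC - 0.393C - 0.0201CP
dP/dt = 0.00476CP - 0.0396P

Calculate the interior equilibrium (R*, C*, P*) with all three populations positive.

From dP/dt = 0: 0.00476C* = 0.0396, so C* = 8.32.
From dR/dt = 0: 1.12(1 - R*/1040) = 0.0377·8.32, giving R* = 1040·(1 - 0.28) = 749.
From dC/dt = 0: 0.0104·749 - 0.393 = 0.0201P*, so P* = 7.39/0.0201 = 368.

R* ≈ 749, C* ≈ 8.32, P* ≈ 368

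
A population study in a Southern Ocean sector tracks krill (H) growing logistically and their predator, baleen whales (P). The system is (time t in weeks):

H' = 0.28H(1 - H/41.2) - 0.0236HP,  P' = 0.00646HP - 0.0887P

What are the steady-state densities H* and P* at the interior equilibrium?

From dP/dt = 0 with P > 0: 0.00646H* = 0.0887, so H* = 13.7.
Substitute into dH/dt = 0: 0.28(1 - 13.7/41.2) = 0.0236P*.
The bracket is 0.667, giving P* = 0.187/0.0236 = 7.91.

H* ≈ 13.7, P* ≈ 7.91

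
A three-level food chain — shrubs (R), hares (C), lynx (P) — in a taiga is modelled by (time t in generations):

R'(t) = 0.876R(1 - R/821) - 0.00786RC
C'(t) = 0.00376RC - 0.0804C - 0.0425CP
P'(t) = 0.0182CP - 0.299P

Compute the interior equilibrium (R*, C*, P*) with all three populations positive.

R* ≈ 700, C* ≈ 16.4, P* ≈ 60

From dP/dt = 0: 0.0182C* = 0.299, so C* = 16.4.
From dR/dt = 0: 0.876(1 - R*/821) = 0.00786·16.4, giving R* = 821·(1 - 0.147) = 700.
From dC/dt = 0: 0.00376·700 - 0.0804 = 0.0425P*, so P* = 2.55/0.0425 = 60.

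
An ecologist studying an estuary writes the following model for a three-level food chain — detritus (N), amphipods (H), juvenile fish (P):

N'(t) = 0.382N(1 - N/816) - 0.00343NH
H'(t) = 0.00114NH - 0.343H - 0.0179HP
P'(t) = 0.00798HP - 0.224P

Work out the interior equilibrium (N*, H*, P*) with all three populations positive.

From dP/dt = 0: 0.00798H* = 0.224, so H* = 28.1.
From dN/dt = 0: 0.382(1 - N*/816) = 0.00343·28.1, giving N* = 816·(1 - 0.252) = 610.
From dH/dt = 0: 0.00114·610 - 0.343 = 0.0179P*, so P* = 0.353/0.0179 = 19.7.

N* ≈ 610, H* ≈ 28.1, P* ≈ 19.7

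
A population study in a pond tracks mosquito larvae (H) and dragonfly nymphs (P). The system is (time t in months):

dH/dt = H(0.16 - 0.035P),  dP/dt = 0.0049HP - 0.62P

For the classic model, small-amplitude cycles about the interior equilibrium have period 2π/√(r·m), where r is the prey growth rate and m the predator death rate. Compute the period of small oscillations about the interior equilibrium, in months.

Here r = 0.16 and m = 0.62, so r·m = 0.0992.
ω = √0.0992 = 0.315 per month, hence T = 2π/ω ≈ 19.9 months.

T ≈ 19.9 months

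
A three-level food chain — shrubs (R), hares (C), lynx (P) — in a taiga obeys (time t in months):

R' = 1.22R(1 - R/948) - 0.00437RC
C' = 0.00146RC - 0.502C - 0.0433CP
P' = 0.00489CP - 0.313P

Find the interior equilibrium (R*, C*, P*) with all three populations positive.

From dP/dt = 0: 0.00489C* = 0.313, so C* = 64.
From dR/dt = 0: 1.22(1 - R*/948) = 0.00437·64, giving R* = 948·(1 - 0.229) = 731.
From dC/dt = 0: 0.00146·731 - 0.502 = 0.0433P*, so P* = 0.565/0.0433 = 13.

R* ≈ 731, C* ≈ 64, P* ≈ 13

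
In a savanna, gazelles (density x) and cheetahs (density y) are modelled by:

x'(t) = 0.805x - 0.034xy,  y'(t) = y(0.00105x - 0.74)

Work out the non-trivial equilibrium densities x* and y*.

x* ≈ 705, y* ≈ 23.7

Set dy/dt = 0 with y > 0: 0.00105x - 0.74 = 0, so x* = 0.74/0.00105 = 705.
Set dx/dt = 0 with x > 0: 0.805 - 0.034y = 0, so y* = 0.805/0.034 = 23.7.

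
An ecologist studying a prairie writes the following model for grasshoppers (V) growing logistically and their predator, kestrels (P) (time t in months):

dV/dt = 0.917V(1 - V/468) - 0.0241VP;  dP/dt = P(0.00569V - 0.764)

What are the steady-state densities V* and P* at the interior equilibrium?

V* ≈ 134, P* ≈ 27.1

From dP/dt = 0 with P > 0: 0.00569V* = 0.764, so V* = 134.
Substitute into dV/dt = 0: 0.917(1 - 134/468) = 0.0241P*.
The bracket is 0.713, giving P* = 0.654/0.0241 = 27.1.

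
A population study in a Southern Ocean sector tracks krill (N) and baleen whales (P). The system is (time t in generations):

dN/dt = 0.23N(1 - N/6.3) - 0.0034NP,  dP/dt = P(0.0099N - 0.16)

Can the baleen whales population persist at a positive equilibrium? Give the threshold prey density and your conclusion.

The predator equation gives dP/dt > 0 only when N > 0.16/0.0099 = 16.2.
Without the predator, N → K = 6.3. Since 6.3 < 16.2, the predator cannot invade.

Threshold N = 16.2; K < 16.2, so no, the predator goes extinct.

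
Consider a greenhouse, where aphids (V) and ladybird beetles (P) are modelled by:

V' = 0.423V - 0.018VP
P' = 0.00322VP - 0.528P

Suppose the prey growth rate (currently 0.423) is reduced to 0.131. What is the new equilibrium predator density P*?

At the interior fixed point, setting dV/dt = 0 with V > 0 fixes P* = (prey growth rate)/(VP coefficient) — independent of the other coefficients.
With the change, P* = 0.131/0.018 = 7.28; it falls from 23.5.

P* ≈ 7.28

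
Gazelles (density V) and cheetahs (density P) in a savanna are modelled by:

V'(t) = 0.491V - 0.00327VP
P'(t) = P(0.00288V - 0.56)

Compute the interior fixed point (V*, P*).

Set dP/dt = 0 with P > 0: 0.00288V - 0.56 = 0, so V* = 0.56/0.00288 = 194.
Set dV/dt = 0 with V > 0: 0.491 - 0.00327P = 0, so P* = 0.491/0.00327 = 150.

V* ≈ 194, P* ≈ 150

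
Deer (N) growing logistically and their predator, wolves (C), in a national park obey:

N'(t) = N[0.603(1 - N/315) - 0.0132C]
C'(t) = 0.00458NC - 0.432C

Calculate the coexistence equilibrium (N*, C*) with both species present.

N* ≈ 94.3, C* ≈ 32

From dC/dt = 0 with C > 0: 0.00458N* = 0.432, so N* = 94.3.
Substitute into dN/dt = 0: 0.603(1 - 94.3/315) = 0.0132C*.
The bracket is 0.701, giving C* = 0.422/0.0132 = 32.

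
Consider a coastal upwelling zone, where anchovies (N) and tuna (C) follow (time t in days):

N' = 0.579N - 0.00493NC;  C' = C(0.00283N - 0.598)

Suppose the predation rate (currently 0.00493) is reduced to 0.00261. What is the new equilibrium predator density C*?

At the interior fixed point, setting dN/dt = 0 with N > 0 fixes C* = (prey growth rate)/(NC coefficient) — independent of the other coefficients.
With the change, C* = 0.579/0.00261 = 222; it rises from 117.

C* ≈ 222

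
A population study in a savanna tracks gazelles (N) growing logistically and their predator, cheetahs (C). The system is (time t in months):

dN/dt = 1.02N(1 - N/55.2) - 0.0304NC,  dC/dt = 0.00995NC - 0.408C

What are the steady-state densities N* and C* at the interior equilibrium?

From dC/dt = 0 with C > 0: 0.00995N* = 0.408, so N* = 41.
Substitute into dN/dt = 0: 1.02(1 - 41/55.2) = 0.0304C*.
The bracket is 0.257, giving C* = 0.262/0.0304 = 8.63.

N* ≈ 41, C* ≈ 8.63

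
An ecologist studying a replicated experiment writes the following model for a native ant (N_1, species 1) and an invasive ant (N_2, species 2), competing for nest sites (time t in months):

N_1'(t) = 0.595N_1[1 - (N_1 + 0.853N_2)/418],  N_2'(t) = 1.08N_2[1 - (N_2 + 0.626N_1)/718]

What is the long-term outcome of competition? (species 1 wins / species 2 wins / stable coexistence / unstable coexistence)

species 2 excludes species 1

Compare the nullcline intercepts: K1/α12 = 418/0.853 = 490 < K2 = 718; K2/α21 = 718/0.626 = 1150 > K1 = 418.
Since the inequalities point opposite ways, species 2 can invade but species 1 cannot.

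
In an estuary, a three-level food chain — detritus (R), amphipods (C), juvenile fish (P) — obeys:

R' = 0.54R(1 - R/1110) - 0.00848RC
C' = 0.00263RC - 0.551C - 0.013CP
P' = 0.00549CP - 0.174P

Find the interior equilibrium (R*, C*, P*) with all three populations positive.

From dP/dt = 0: 0.00549C* = 0.174, so C* = 31.7.
From dR/dt = 0: 0.54(1 - R*/1110) = 0.00848·31.7, giving R* = 1110·(1 - 0.498) = 558.
From dC/dt = 0: 0.00263·558 - 0.551 = 0.013P*, so P* = 0.915/0.013 = 70.4.

R* ≈ 558, C* ≈ 31.7, P* ≈ 70.4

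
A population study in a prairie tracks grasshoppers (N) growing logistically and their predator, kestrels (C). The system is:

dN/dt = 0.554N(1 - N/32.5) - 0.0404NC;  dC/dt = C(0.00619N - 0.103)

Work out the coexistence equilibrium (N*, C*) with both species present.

From dC/dt = 0 with C > 0: 0.00619N* = 0.103, so N* = 16.6.
Substitute into dN/dt = 0: 0.554(1 - 16.6/32.5) = 0.0404C*.
The bracket is 0.488, giving C* = 0.27/0.0404 = 6.69.

N* ≈ 16.6, C* ≈ 6.69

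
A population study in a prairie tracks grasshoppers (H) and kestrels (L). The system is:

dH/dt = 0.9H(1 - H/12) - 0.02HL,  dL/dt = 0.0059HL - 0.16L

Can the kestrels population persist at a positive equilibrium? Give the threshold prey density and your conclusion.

The predator equation gives dL/dt > 0 only when H > 0.16/0.0059 = 27.1.
Without the predator, H → K = 12. Since 12 < 27.1, the predator cannot invade.

Threshold H = 27.1; K < 27.1, so no, the predator goes extinct.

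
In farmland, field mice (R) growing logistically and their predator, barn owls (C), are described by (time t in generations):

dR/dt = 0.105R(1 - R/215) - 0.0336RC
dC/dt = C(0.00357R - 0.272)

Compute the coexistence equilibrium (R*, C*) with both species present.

From dC/dt = 0 with C > 0: 0.00357R* = 0.272, so R* = 76.2.
Substitute into dR/dt = 0: 0.105(1 - 76.2/215) = 0.0336C*.
The bracket is 0.646, giving C* = 0.0678/0.0336 = 2.02.

R* ≈ 76.2, C* ≈ 2.02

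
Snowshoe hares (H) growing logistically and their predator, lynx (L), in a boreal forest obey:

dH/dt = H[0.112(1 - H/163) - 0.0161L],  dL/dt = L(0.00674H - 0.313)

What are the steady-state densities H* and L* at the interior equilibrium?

H* ≈ 46.4, L* ≈ 4.97

From dL/dt = 0 with L > 0: 0.00674H* = 0.313, so H* = 46.4.
Substitute into dH/dt = 0: 0.112(1 - 46.4/163) = 0.0161L*.
The bracket is 0.715, giving L* = 0.0801/0.0161 = 4.97.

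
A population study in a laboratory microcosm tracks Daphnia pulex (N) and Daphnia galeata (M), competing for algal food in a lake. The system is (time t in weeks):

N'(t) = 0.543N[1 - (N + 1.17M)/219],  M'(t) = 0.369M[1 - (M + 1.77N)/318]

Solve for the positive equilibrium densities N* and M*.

N* ≈ 143, M* ≈ 65

Setting both brackets to zero gives the nullclines N + 1.17M = 219 and 1.77N + M = 318.
Substituting M = 318 - 1.77N into the first: N(1 - 1.17·1.77) = 219 - 1.17·318.
So N* = -153/-1.07 = 143, and then M* = 318 - 1.77·143 = 65.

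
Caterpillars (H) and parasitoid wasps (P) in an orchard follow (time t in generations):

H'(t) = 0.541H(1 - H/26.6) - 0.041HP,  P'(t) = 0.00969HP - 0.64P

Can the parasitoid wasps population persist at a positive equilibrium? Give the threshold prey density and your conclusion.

Threshold H = 66; K < 66, so no, the predator goes extinct.

The predator equation gives dP/dt > 0 only when H > 0.64/0.00969 = 66.
Without the predator, H → K = 26.6. Since 26.6 < 66, the predator cannot invade.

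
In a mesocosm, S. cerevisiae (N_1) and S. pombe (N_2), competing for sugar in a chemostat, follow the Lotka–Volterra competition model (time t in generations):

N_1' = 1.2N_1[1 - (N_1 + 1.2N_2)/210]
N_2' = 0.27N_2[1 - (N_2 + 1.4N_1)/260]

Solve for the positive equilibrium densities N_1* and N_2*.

Setting both brackets to zero gives the nullclines N_1 + 1.2N_2 = 210 and 1.4N_1 + N_2 = 260.
Substituting N_2 = 260 - 1.4N_1 into the first: N_1(1 - 1.2·1.4) = 210 - 1.2·260.
So N_1* = -102/-0.68 = 150, and then N_2* = 260 - 1.4·150 = 50.

N_1* ≈ 150, N_2* ≈ 50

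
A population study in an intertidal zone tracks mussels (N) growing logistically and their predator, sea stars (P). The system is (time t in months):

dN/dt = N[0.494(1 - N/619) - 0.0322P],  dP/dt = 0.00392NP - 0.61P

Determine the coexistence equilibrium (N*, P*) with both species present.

N* ≈ 156, P* ≈ 11.5

From dP/dt = 0 with P > 0: 0.00392N* = 0.61, so N* = 156.
Substitute into dN/dt = 0: 0.494(1 - 156/619) = 0.0322P*.
The bracket is 0.749, giving P* = 0.37/0.0322 = 11.5.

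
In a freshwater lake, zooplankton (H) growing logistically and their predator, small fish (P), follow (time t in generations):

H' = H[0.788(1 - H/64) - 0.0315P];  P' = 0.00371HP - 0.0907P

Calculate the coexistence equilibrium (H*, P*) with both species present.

From dP/dt = 0 with P > 0: 0.00371H* = 0.0907, so H* = 24.4.
Substitute into dH/dt = 0: 0.788(1 - 24.4/64) = 0.0315P*.
The bracket is 0.618, giving P* = 0.487/0.0315 = 15.5.

H* ≈ 24.4, P* ≈ 15.5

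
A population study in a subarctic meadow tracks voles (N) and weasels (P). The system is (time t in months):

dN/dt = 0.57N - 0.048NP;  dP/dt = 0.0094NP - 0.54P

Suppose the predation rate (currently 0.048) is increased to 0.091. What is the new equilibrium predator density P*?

At the interior fixed point, setting dN/dt = 0 with N > 0 fixes P* = (prey growth rate)/(NP coefficient) — independent of the other coefficients.
With the change, P* = 0.57/0.091 = 6.26; it falls from 11.9.

P* ≈ 6.26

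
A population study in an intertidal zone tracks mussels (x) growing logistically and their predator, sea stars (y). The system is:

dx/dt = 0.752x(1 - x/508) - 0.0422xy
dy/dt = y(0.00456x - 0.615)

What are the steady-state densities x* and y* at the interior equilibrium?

x* ≈ 135, y* ≈ 13.1

From dy/dt = 0 with y > 0: 0.00456x* = 0.615, so x* = 135.
Substitute into dx/dt = 0: 0.752(1 - 135/508) = 0.0422y*.
The bracket is 0.735, giving y* = 0.552/0.0422 = 13.1.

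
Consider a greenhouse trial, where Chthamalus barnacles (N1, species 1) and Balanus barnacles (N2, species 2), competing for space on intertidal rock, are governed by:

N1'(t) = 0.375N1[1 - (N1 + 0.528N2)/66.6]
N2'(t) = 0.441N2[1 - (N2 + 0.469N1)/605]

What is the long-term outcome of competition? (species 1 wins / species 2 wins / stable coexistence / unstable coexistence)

species 2 excludes species 1

Compare the nullcline intercepts: K1/α12 = 66.6/0.528 = 126 < K2 = 605; K2/α21 = 605/0.469 = 1290 > K1 = 66.6.
Since the inequalities point opposite ways, species 2 can invade but species 1 cannot.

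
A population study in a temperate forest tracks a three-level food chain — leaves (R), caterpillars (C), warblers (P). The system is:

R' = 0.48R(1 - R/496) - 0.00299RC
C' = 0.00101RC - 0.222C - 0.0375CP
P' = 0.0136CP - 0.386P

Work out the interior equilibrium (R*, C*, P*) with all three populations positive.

From dP/dt = 0: 0.0136C* = 0.386, so C* = 28.4.
From dR/dt = 0: 0.48(1 - R*/496) = 0.00299·28.4, giving R* = 496·(1 - 0.177) = 408.
From dC/dt = 0: 0.00101·408 - 0.222 = 0.0375P*, so P* = 0.19/0.0375 = 5.08.

R* ≈ 408, C* ≈ 28.4, P* ≈ 5.08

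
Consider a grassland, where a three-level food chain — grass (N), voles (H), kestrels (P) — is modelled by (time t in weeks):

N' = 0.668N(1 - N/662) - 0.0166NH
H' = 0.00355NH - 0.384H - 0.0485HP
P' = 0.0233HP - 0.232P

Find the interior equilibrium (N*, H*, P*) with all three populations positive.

N* ≈ 498, H* ≈ 9.96, P* ≈ 28.5

From dP/dt = 0: 0.0233H* = 0.232, so H* = 9.96.
From dN/dt = 0: 0.668(1 - N*/662) = 0.0166·9.96, giving N* = 662·(1 - 0.247) = 498.
From dH/dt = 0: 0.00355·498 - 0.384 = 0.0485P*, so P* = 1.38/0.0485 = 28.5.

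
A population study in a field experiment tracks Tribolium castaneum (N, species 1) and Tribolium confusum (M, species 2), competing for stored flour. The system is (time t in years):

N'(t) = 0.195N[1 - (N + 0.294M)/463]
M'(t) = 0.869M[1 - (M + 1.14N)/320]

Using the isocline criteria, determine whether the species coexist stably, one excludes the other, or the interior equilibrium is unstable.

Compare the nullcline intercepts: K1/α12 = 463/0.294 = 1570 > K2 = 320; K2/α21 = 320/1.14 = 281 < K1 = 463.
Since the inequalities point opposite ways, species 1 can invade but species 2 cannot.

species 1 excludes species 2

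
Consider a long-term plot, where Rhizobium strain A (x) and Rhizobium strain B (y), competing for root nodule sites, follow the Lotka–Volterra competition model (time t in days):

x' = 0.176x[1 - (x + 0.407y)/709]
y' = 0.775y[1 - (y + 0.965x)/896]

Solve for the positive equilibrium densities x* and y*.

Setting both brackets to zero gives the nullclines x + 0.407y = 709 and 0.965x + y = 896.
Substituting y = 896 - 0.965x into the first: x(1 - 0.407·0.965) = 709 - 0.407·896.
So x* = 344/0.607 = 567, and then y* = 896 - 0.965·567 = 349.

x* ≈ 567, y* ≈ 349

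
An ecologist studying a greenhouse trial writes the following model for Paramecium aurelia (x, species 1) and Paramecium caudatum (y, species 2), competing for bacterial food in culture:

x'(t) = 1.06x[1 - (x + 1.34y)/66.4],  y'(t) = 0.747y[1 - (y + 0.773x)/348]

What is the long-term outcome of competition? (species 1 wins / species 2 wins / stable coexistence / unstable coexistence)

species 2 excludes species 1

Compare the nullcline intercepts: K1/α12 = 66.4/1.34 = 49.6 < K2 = 348; K2/α21 = 348/0.773 = 450 > K1 = 66.4.
Since the inequalities point opposite ways, species 2 can invade but species 1 cannot.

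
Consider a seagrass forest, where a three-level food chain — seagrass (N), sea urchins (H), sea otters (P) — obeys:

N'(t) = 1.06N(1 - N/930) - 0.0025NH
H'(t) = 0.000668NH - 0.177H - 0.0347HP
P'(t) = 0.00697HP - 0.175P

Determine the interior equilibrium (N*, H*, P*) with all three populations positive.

From dP/dt = 0: 0.00697H* = 0.175, so H* = 25.1.
From dN/dt = 0: 1.06(1 - N*/930) = 0.0025·25.1, giving N* = 930·(1 - 0.0592) = 875.
From dH/dt = 0: 0.000668·875 - 0.177 = 0.0347P*, so P* = 0.407/0.0347 = 11.7.

N* ≈ 875, H* ≈ 25.1, P* ≈ 11.7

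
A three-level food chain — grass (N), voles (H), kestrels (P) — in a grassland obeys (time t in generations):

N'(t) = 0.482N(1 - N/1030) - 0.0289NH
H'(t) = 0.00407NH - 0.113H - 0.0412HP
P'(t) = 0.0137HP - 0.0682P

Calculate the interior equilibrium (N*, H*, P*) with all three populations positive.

From dP/dt = 0: 0.0137H* = 0.0682, so H* = 4.98.
From dN/dt = 0: 0.482(1 - N*/1030) = 0.0289·4.98, giving N* = 1030·(1 - 0.298) = 723.
From dH/dt = 0: 0.00407·723 - 0.113 = 0.0412P*, so P* = 2.83/0.0412 = 68.6.

N* ≈ 723, H* ≈ 4.98, P* ≈ 68.6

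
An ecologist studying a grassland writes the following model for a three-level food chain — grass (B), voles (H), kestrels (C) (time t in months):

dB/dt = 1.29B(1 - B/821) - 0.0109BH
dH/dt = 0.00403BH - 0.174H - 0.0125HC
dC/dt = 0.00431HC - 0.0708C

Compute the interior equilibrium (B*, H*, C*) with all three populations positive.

B* ≈ 707, H* ≈ 16.4, C* ≈ 214

From dC/dt = 0: 0.00431H* = 0.0708, so H* = 16.4.
From dB/dt = 0: 1.29(1 - B*/821) = 0.0109·16.4, giving B* = 821·(1 - 0.139) = 707.
From dH/dt = 0: 0.00403·707 - 0.174 = 0.0125C*, so C* = 2.68/0.0125 = 214.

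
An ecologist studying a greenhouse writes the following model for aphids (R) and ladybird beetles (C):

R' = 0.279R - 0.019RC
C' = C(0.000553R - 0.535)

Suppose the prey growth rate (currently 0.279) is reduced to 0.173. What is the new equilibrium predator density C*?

C* ≈ 9.11

At the interior fixed point, setting dR/dt = 0 with R > 0 fixes C* = (prey growth rate)/(RC coefficient) — independent of the other coefficients.
With the change, C* = 0.173/0.019 = 9.11; it falls from 14.7.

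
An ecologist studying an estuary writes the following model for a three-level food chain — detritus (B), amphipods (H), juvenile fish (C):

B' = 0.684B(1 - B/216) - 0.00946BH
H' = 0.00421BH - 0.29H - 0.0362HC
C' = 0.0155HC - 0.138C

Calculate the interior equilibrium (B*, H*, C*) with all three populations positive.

From dC/dt = 0: 0.0155H* = 0.138, so H* = 8.9.
From dB/dt = 0: 0.684(1 - B*/216) = 0.00946·8.9, giving B* = 216·(1 - 0.123) = 189.
From dH/dt = 0: 0.00421·189 - 0.29 = 0.0362C*, so C* = 0.507/0.0362 = 14.

B* ≈ 189, H* ≈ 8.9, C* ≈ 14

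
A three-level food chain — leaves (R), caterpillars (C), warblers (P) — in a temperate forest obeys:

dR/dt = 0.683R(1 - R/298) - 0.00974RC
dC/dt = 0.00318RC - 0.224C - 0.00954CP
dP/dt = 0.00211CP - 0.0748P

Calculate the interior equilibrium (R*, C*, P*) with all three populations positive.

R* ≈ 147, C* ≈ 35.5, P* ≈ 25.6

From dP/dt = 0: 0.00211C* = 0.0748, so C* = 35.5.
From dR/dt = 0: 0.683(1 - R*/298) = 0.00974·35.5, giving R* = 298·(1 - 0.506) = 147.
From dC/dt = 0: 0.00318·147 - 0.224 = 0.00954P*, so P* = 0.245/0.00954 = 25.6.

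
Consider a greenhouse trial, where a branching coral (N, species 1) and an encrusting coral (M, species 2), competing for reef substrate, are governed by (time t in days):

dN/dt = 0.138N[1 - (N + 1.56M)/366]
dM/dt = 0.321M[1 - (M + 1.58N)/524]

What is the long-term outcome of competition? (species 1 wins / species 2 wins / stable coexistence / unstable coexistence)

unstable coexistence (outcome depends on initial conditions)

Compare the nullcline intercepts: K1/α12 = 366/1.56 = 235 < K2 = 524; K2/α21 = 524/1.58 = 332 < K1 = 366.
Since both are reversed, neither can invade when rare; the interior point is a saddle.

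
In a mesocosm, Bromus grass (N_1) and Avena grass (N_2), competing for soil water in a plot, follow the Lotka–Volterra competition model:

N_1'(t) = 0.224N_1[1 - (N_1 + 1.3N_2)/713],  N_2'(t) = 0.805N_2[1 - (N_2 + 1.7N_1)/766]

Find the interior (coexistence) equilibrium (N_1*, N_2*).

Setting both brackets to zero gives the nullclines N_1 + 1.3N_2 = 713 and 1.7N_1 + N_2 = 766.
Substituting N_2 = 766 - 1.7N_1 into the first: N_1(1 - 1.3·1.7) = 713 - 1.3·766.
So N_1* = -283/-1.21 = 234, and then N_2* = 766 - 1.7·234 = 369.

N_1* ≈ 234, N_2* ≈ 369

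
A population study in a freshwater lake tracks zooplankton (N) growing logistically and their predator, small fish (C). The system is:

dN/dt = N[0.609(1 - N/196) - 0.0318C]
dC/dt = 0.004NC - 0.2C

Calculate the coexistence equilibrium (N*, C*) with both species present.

From dC/dt = 0 with C > 0: 0.004N* = 0.2, so N* = 50.
Substitute into dN/dt = 0: 0.609(1 - 50/196) = 0.0318C*.
The bracket is 0.745, giving C* = 0.454/0.0318 = 14.3.

N* ≈ 50, C* ≈ 14.3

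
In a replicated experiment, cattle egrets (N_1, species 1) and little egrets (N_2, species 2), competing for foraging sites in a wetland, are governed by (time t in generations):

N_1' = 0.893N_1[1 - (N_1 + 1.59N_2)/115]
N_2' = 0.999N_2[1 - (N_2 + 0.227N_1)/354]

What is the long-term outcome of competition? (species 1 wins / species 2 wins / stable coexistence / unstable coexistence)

Compare the nullcline intercepts: K1/α12 = 115/1.59 = 72.3 < K2 = 354; K2/α21 = 354/0.227 = 1560 > K1 = 115.
Since the inequalities point opposite ways, species 2 can invade but species 1 cannot.

species 2 excludes species 1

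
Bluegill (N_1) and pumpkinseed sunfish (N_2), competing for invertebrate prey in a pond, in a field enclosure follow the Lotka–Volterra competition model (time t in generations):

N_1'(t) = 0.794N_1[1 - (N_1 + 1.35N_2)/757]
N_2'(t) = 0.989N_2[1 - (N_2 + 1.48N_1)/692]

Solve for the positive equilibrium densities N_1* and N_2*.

Setting both brackets to zero gives the nullclines N_1 + 1.35N_2 = 757 and 1.48N_1 + N_2 = 692.
Substituting N_2 = 692 - 1.48N_1 into the first: N_1(1 - 1.35·1.48) = 757 - 1.35·692.
So N_1* = -177/-0.998 = 178, and then N_2* = 692 - 1.48·178 = 429.

N_1* ≈ 178, N_2* ≈ 429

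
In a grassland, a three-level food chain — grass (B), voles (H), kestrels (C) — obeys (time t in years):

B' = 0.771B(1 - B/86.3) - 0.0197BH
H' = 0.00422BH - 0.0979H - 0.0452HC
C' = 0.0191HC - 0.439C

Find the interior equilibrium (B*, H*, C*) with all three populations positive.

B* ≈ 35.6, H* ≈ 23, C* ≈ 1.16

From dC/dt = 0: 0.0191H* = 0.439, so H* = 23.
From dB/dt = 0: 0.771(1 - B*/86.3) = 0.0197·23, giving B* = 86.3·(1 - 0.587) = 35.6.
From dH/dt = 0: 0.00422·35.6 - 0.0979 = 0.0452C*, so C* = 0.0524/0.0452 = 1.16.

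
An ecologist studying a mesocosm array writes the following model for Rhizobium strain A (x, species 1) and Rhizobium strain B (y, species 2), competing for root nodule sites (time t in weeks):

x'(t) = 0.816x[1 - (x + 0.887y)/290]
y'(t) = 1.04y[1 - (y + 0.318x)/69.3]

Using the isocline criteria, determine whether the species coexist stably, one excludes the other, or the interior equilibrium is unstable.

Compare the nullcline intercepts: K1/α12 = 290/0.887 = 327 > K2 = 69.3; K2/α21 = 69.3/0.318 = 218 < K1 = 290.
Since the inequalities point opposite ways, species 1 can invade but species 2 cannot.

species 1 excludes species 2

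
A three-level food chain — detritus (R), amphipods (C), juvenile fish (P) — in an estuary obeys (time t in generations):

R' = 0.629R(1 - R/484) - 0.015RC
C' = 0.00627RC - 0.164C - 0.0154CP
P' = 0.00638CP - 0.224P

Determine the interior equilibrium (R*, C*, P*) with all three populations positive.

R* ≈ 78.8, C* ≈ 35.1, P* ≈ 21.4

From dP/dt = 0: 0.00638C* = 0.224, so C* = 35.1.
From dR/dt = 0: 0.629(1 - R*/484) = 0.015·35.1, giving R* = 484·(1 - 0.837) = 78.8.
From dC/dt = 0: 0.00627·78.8 - 0.164 = 0.0154P*, so P* = 0.33/0.0154 = 21.4.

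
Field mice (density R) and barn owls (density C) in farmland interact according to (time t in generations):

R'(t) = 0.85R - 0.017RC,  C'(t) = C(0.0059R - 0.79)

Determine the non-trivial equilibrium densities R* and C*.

R* ≈ 134, C* ≈ 50

Set dC/dt = 0 with C > 0: 0.0059R - 0.79 = 0, so R* = 0.79/0.0059 = 134.
Set dR/dt = 0 with R > 0: 0.85 - 0.017C = 0, so C* = 0.85/0.017 = 50.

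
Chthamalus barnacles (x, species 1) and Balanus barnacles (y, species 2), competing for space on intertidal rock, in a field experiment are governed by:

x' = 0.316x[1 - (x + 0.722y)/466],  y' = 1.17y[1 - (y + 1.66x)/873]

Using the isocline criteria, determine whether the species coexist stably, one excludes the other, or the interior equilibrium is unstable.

species 2 excludes species 1

Compare the nullcline intercepts: K1/α12 = 466/0.722 = 645 < K2 = 873; K2/α21 = 873/1.66 = 526 > K1 = 466.
Since the inequalities point opposite ways, species 2 can invade but species 1 cannot.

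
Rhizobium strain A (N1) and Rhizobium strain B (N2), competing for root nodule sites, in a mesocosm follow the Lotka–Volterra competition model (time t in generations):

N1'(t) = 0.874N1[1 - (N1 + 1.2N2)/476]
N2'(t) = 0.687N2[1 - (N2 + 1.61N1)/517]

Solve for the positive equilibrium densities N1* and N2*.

Setting both brackets to zero gives the nullclines N1 + 1.2N2 = 476 and 1.61N1 + N2 = 517.
Substituting N2 = 517 - 1.61N1 into the first: N1(1 - 1.2·1.61) = 476 - 1.2·517.
So N1* = -144/-0.932 = 155, and then N2* = 517 - 1.61·155 = 268.

N1* ≈ 155, N2* ≈ 268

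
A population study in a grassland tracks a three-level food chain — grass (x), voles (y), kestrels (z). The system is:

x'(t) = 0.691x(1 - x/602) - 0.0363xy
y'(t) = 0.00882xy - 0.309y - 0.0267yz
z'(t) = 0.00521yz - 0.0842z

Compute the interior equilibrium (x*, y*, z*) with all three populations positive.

From dz/dt = 0: 0.00521y* = 0.0842, so y* = 16.2.
From dx/dt = 0: 0.691(1 - x*/602) = 0.0363·16.2, giving x* = 602·(1 - 0.849) = 90.9.
From dy/dt = 0: 0.00882·90.9 - 0.309 = 0.0267z*, so z* = 0.493/0.0267 = 18.5.

x* ≈ 90.9, y* ≈ 16.2, z* ≈ 18.5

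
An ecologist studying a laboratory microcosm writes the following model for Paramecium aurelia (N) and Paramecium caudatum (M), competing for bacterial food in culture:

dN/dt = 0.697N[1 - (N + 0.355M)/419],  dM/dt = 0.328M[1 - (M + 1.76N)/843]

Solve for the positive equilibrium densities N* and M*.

N* ≈ 319, M* ≈ 281

Setting both brackets to zero gives the nullclines N + 0.355M = 419 and 1.76N + M = 843.
Substituting M = 843 - 1.76N into the first: N(1 - 0.355·1.76) = 419 - 0.355·843.
So N* = 120/0.375 = 319, and then M* = 843 - 1.76·319 = 281.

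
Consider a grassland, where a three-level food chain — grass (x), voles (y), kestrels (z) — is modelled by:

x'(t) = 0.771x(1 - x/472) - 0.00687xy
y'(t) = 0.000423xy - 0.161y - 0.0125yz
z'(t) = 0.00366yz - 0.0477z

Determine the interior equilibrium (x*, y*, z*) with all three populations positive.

x* ≈ 417, y* ≈ 13, z* ≈ 1.24

From dz/dt = 0: 0.00366y* = 0.0477, so y* = 13.
From dx/dt = 0: 0.771(1 - x*/472) = 0.00687·13, giving x* = 472·(1 - 0.116) = 417.
From dy/dt = 0: 0.000423·417 - 0.161 = 0.0125z*, so z* = 0.0155/0.0125 = 1.24.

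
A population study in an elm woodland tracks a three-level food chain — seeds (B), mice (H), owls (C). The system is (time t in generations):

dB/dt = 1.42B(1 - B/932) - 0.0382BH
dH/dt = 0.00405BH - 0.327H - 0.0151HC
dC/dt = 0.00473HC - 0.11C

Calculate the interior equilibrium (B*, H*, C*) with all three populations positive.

From dC/dt = 0: 0.00473H* = 0.11, so H* = 23.3.
From dB/dt = 0: 1.42(1 - B*/932) = 0.0382·23.3, giving B* = 932·(1 - 0.626) = 349.
From dH/dt = 0: 0.00405·349 - 0.327 = 0.0151C*, so C* = 1.09/0.0151 = 71.9.

B* ≈ 349, H* ≈ 23.3, C* ≈ 71.9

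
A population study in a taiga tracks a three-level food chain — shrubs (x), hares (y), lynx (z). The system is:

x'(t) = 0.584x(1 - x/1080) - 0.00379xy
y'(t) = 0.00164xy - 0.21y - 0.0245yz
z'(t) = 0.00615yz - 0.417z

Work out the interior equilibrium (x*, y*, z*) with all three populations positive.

From dz/dt = 0: 0.00615y* = 0.417, so y* = 67.8.
From dx/dt = 0: 0.584(1 - x*/1080) = 0.00379·67.8, giving x* = 1080·(1 - 0.44) = 605.
From dy/dt = 0: 0.00164·605 - 0.21 = 0.0245z*, so z* = 0.782/0.0245 = 31.9.

x* ≈ 605, y* ≈ 67.8, z* ≈ 31.9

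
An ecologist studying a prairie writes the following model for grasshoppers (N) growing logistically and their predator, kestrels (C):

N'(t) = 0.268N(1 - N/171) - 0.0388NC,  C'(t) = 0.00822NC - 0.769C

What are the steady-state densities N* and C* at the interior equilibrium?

N* ≈ 93.6, C* ≈ 3.13

From dC/dt = 0 with C > 0: 0.00822N* = 0.769, so N* = 93.6.
Substitute into dN/dt = 0: 0.268(1 - 93.6/171) = 0.0388C*.
The bracket is 0.453, giving C* = 0.121/0.0388 = 3.13.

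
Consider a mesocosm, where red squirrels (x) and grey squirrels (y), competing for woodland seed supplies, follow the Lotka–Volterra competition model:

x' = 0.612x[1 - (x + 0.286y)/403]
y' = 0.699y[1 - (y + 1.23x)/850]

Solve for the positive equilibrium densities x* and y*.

x* ≈ 247, y* ≈ 547

Setting both brackets to zero gives the nullclines x + 0.286y = 403 and 1.23x + y = 850.
Substituting y = 850 - 1.23x into the first: x(1 - 0.286·1.23) = 403 - 0.286·850.
So x* = 160/0.648 = 247, and then y* = 850 - 1.23·247 = 547.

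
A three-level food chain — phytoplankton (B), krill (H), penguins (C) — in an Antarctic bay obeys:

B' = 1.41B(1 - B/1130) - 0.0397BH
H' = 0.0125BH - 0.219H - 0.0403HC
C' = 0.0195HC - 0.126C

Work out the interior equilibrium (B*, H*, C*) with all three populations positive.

B* ≈ 924, H* ≈ 6.46, C* ≈ 281

From dC/dt = 0: 0.0195H* = 0.126, so H* = 6.46.
From dB/dt = 0: 1.41(1 - B*/1130) = 0.0397·6.46, giving B* = 1130·(1 - 0.182) = 924.
From dH/dt = 0: 0.0125·924 - 0.219 = 0.0403C*, so C* = 11.3/0.0403 = 281.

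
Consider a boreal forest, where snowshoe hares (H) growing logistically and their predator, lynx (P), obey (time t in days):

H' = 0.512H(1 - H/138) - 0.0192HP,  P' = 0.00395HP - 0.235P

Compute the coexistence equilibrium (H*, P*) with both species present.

H* ≈ 59.5, P* ≈ 15.2

From dP/dt = 0 with P > 0: 0.00395H* = 0.235, so H* = 59.5.
Substitute into dH/dt = 0: 0.512(1 - 59.5/138) = 0.0192P*.
The bracket is 0.569, giving P* = 0.291/0.0192 = 15.2.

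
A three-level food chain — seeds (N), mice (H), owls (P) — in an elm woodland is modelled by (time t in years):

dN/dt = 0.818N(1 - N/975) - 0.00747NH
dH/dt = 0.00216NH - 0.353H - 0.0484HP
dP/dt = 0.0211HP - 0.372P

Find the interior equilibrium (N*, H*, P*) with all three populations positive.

N* ≈ 818, H* ≈ 17.6, P* ≈ 29.2

From dP/dt = 0: 0.0211H* = 0.372, so H* = 17.6.
From dN/dt = 0: 0.818(1 - N*/975) = 0.00747·17.6, giving N* = 975·(1 - 0.161) = 818.
From dH/dt = 0: 0.00216·818 - 0.353 = 0.0484P*, so P* = 1.41/0.0484 = 29.2.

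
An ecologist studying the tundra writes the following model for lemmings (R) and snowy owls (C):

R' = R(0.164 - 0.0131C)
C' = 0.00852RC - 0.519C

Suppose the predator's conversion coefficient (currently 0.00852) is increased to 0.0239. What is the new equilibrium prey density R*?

At the interior fixed point, setting dC/dt = 0 with C > 0 fixes R* = (predator death rate)/(RC coefficient) — independent of the other coefficients.
With the change, R* = 0.519/0.0239 = 21.7; it falls from 60.9.

R* ≈ 21.7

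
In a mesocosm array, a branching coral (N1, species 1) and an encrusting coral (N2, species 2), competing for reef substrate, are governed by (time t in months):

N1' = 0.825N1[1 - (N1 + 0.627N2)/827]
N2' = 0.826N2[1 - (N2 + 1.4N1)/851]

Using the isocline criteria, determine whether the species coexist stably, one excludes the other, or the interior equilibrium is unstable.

Compare the nullcline intercepts: K1/α12 = 827/0.627 = 1320 > K2 = 851; K2/α21 = 851/1.4 = 608 < K1 = 827.
Since the inequalities point opposite ways, species 1 can invade but species 2 cannot.

species 1 excludes species 2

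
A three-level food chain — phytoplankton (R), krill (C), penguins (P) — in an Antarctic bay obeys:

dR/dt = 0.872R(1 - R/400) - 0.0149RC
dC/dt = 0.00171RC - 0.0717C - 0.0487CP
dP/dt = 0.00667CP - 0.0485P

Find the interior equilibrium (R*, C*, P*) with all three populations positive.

R* ≈ 350, C* ≈ 7.27, P* ≈ 10.8

From dP/dt = 0: 0.00667C* = 0.0485, so C* = 7.27.
From dR/dt = 0: 0.872(1 - R*/400) = 0.0149·7.27, giving R* = 400·(1 - 0.124) = 350.
From dC/dt = 0: 0.00171·350 - 0.0717 = 0.0487P*, so P* = 0.527/0.0487 = 10.8.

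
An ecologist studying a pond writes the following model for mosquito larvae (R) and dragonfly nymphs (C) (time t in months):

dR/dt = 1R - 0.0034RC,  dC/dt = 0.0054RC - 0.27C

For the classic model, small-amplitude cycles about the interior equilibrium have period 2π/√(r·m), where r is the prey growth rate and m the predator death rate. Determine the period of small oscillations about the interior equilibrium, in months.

Here r = 1 and m = 0.27, so r·m = 0.27.
ω = √0.27 = 0.52 per month, hence T = 2π/ω ≈ 12.1 months.

T ≈ 12.1 months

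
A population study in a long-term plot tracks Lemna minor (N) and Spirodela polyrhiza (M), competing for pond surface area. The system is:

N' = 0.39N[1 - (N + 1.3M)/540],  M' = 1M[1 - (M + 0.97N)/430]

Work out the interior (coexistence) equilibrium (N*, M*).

N* ≈ 72.8, M* ≈ 359

Setting both brackets to zero gives the nullclines N + 1.3M = 540 and 0.97N + M = 430.
Substituting M = 430 - 0.97N into the first: N(1 - 1.3·0.97) = 540 - 1.3·430.
So N* = -19/-0.261 = 72.8, and then M* = 430 - 0.97·72.8 = 359.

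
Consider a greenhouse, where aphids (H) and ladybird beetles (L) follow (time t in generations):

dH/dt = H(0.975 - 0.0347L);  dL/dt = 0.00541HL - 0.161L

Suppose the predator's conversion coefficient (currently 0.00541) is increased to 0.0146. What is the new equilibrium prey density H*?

At the interior fixed point, setting dL/dt = 0 with L > 0 fixes H* = (predator death rate)/(HL coefficient) — independent of the other coefficients.
With the change, H* = 0.161/0.0146 = 11; it falls from 29.8.

H* ≈ 11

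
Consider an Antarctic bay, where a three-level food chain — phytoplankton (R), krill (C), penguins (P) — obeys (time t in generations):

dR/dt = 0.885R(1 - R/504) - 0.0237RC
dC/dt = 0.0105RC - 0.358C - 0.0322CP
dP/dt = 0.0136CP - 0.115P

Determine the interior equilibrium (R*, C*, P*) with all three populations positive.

R* ≈ 390, C* ≈ 8.46, P* ≈ 116

From dP/dt = 0: 0.0136C* = 0.115, so C* = 8.46.
From dR/dt = 0: 0.885(1 - R*/504) = 0.0237·8.46, giving R* = 504·(1 - 0.226) = 390.
From dC/dt = 0: 0.0105·390 - 0.358 = 0.0322P*, so P* = 3.74/0.0322 = 116.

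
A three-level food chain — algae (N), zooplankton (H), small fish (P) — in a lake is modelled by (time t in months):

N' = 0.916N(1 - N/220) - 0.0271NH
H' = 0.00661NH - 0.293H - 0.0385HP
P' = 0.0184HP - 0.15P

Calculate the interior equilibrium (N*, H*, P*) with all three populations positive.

N* ≈ 167, H* ≈ 8.15, P* ≈ 21.1

From dP/dt = 0: 0.0184H* = 0.15, so H* = 8.15.
From dN/dt = 0: 0.916(1 - N*/220) = 0.0271·8.15, giving N* = 220·(1 - 0.241) = 167.
From dH/dt = 0: 0.00661·167 - 0.293 = 0.0385P*, so P* = 0.81/0.0385 = 21.1.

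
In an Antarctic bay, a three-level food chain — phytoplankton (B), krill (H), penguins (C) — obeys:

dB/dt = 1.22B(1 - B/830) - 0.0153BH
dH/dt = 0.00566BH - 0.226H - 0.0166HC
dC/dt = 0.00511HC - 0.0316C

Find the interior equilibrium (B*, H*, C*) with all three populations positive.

From dC/dt = 0: 0.00511H* = 0.0316, so H* = 6.18.
From dB/dt = 0: 1.22(1 - B*/830) = 0.0153·6.18, giving B* = 830·(1 - 0.0776) = 766.
From dH/dt = 0: 0.00566·766 - 0.226 = 0.0166C*, so C* = 4.11/0.0166 = 247.

B* ≈ 766, H* ≈ 6.18, C* ≈ 247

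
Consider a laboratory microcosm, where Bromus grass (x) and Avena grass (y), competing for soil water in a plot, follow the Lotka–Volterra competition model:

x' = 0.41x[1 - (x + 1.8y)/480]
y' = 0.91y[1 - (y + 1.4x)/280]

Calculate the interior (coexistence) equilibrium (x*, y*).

Setting both brackets to zero gives the nullclines x + 1.8y = 480 and 1.4x + y = 280.
Substituting y = 280 - 1.4x into the first: x(1 - 1.8·1.4) = 480 - 1.8·280.
So x* = -24/-1.52 = 15.8, and then y* = 280 - 1.4·15.8 = 258.

x* ≈ 15.8, y* ≈ 258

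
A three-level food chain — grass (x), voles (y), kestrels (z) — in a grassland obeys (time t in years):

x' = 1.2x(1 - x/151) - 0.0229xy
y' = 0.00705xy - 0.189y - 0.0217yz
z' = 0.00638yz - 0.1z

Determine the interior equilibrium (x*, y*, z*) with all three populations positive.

From dz/dt = 0: 0.00638y* = 0.1, so y* = 15.7.
From dx/dt = 0: 1.2(1 - x*/151) = 0.0229·15.7, giving x* = 151·(1 - 0.299) = 106.
From dy/dt = 0: 0.00705·106 - 0.189 = 0.0217z*, so z* = 0.557/0.0217 = 25.7.

x* ≈ 106, y* ≈ 15.7, z* ≈ 25.7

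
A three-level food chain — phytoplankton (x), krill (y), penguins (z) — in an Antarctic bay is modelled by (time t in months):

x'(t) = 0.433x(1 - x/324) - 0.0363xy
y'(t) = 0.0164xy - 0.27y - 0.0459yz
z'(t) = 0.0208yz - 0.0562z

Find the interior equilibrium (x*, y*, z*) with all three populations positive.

From dz/dt = 0: 0.0208y* = 0.0562, so y* = 2.7.
From dx/dt = 0: 0.433(1 - x*/324) = 0.0363·2.7, giving x* = 324·(1 - 0.227) = 251.
From dy/dt = 0: 0.0164·251 - 0.27 = 0.0459z*, so z* = 3.84/0.0459 = 83.7.

x* ≈ 251, y* ≈ 2.7, z* ≈ 83.7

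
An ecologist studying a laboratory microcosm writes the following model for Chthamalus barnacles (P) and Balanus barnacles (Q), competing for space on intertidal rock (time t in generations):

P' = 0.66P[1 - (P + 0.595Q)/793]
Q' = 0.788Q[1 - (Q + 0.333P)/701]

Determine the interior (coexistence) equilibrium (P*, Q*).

Setting both brackets to zero gives the nullclines P + 0.595Q = 793 and 0.333P + Q = 701.
Substituting Q = 701 - 0.333P into the first: P(1 - 0.595·0.333) = 793 - 0.595·701.
So P* = 376/0.802 = 469, and then Q* = 701 - 0.333·469 = 545.

P* ≈ 469, Q* ≈ 545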